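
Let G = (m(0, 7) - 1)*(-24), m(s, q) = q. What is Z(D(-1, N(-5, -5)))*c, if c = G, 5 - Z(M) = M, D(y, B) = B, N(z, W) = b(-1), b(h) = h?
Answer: -864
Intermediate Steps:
N(z, W) = -1
Z(M) = 5 - M
G = -144 (G = (7 - 1)*(-24) = 6*(-24) = -144)
c = -144
Z(D(-1, N(-5, -5)))*c = (5 - 1*(-1))*(-144) = (5 + 1)*(-144) = 6*(-144) = -864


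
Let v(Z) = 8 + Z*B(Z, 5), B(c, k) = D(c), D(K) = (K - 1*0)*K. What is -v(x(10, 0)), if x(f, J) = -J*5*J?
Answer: -8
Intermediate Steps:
D(K) = K**2 (D(K) = (K + 0)*K = K*K = K**2)
B(c, k) = c**2
x(f, J) = -5*J**2 (x(f, J) = -5*J*J = -5*J**2)
v(Z) = 8 + Z**3 (v(Z) = 8 + Z*Z**2 = 8 + Z**3)
-v(x(10, 0)) = -(8 + (-5*0**2)**3) = -(8 + (-5*0)**3) = -(8 + 0**3) = -(8 + 0) = -1*8 = -8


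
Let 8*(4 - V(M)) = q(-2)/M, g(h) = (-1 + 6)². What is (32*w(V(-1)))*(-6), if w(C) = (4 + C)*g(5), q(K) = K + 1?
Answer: -37800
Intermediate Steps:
q(K) = 1 + K
g(h) = 25 (g(h) = 5² = 25)
V(M) = 4 + 1/(8*M) (V(M) = 4 - (1 - 2)/(8*M) = 4 - (-1)/(8*M) = 4 + 1/(8*M))
w(C) = 100 + 25*C (w(C) = (4 + C)*25 = 100 + 25*C)
(32*w(V(-1)))*(-6) = (32*(100 + 25*(4 + (⅛)/(-1))))*(-6) = (32*(100 + 25*(4 + (⅛)*(-1))))*(-6) = (32*(100 + 25*(4 - ⅛)))*(-6) = (32*(100 + 25*(31/8)))*(-6) = (32*(100 + 775/8))*(-6) = (32*(1575/8))*(-6) = 6300*(-6) = -37800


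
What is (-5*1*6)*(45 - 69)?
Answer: 720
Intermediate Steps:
(-5*1*6)*(45 - 69) = -5*6*(-24) = -30*(-24) = 720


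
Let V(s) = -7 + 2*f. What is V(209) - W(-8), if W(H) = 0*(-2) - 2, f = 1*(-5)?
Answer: -15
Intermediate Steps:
f = -5
W(H) = -2 (W(H) = 0 - 2 = -2)
V(s) = -17 (V(s) = -7 + 2*(-5) = -7 - 10 = -17)
V(209) - W(-8) = -17 - 1*(-2) = -17 + 2 = -15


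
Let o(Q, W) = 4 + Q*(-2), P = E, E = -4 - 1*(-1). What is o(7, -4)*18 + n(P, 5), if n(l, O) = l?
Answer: -183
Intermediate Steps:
E = -3 (E = -4 + 1 = -3)
P = -3
o(Q, W) = 4 - 2*Q
o(7, -4)*18 + n(P, 5) = (4 - 2*7)*18 - 3 = (4 - 14)*18 - 3 = -10*18 - 3 = -180 - 3 = -183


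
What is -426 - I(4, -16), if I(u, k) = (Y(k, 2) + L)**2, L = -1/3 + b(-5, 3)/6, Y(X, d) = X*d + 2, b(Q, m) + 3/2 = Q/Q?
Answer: -194569/144 ≈ -1351.2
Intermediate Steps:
b(Q, m) = -1/2 (b(Q, m) = -3/2 + Q/Q = -3/2 + 1 = -1/2)
Y(X, d) = 2 + X*d
L = -5/12 (L = -1/3 - 1/2/6 = -1*1/3 - 1/2*1/6 = -1/3 - 1/12 = -5/12 ≈ -0.41667)
I(u, k) = (19/12 + 2*k)**2 (I(u, k) = ((2 + k*2) - 5/12)**2 = ((2 + 2*k) - 5/12)**2 = (19/12 + 2*k)**2)
-426 - I(4, -16) = -426 - (19 + 24*(-16))**2/144 = -426 - (19 - 384)**2/144 = -426 - (-365)**2/144 = -426 - 133225/144 = -194569/144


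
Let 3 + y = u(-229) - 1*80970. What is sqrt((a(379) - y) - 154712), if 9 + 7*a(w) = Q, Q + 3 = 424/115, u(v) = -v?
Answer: 86*I*sqrt(6481055)/805 ≈ 271.97*I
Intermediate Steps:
Q = 79/115 (Q = -3 + 424/115 = 79/115 ≈ 0.68696)
a(w) = -956/805 (a(w) = -9/7 + (1/7)*(79/115) = -9/7 + 79/805 = -956/805)
y = -80744 (y = -3 + (-1*(-229) - 1*80970) = -3 + (229 - 80970) = -3 - 80741 = -80744)
sqrt((a(379) - y) - 154712) = sqrt((-956/805 - 1*(-80744)) - 154712) = sqrt((-956/805 + 80744) - 154712) = sqrt(64997964/805 - 154712) = sqrt(-59545196/805) = 86*I*sqrt(6481055)/805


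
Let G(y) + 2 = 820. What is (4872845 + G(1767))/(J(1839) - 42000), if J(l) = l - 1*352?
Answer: -4873663/40513 ≈ -120.30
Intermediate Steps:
J(l) = -352 + l (J(l) = l - 352 = -352 + l)
G(y) = 818 (G(y) = -2 + 820 = 818)
(4872845 + G(1767))/(J(1839) - 42000) = (4872845 + 818)/((-352 + 1839) - 42000) = 4873663/(1487 - 42000) = 4873663/(-40513) = 4873663*(-1/40513) = -4873663/40513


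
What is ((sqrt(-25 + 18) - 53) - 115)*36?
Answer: -6048 + 36*I*sqrt(7) ≈ -6048.0 + 95.247*I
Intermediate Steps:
((sqrt(-25 + 18) - 53) - 115)*36 = ((sqrt(-7) - 53) - 115)*36 = ((I*sqrt(7) - 53) - 115)*36 = ((-53 + I*sqrt(7)) - 115)*36 = (-168 + I*sqrt(7))*36 = -6048 + 36*I*sqrt(7)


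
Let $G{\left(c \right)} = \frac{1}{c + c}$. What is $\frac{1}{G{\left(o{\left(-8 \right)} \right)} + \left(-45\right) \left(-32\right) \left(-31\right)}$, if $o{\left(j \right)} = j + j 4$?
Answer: $- \frac{80}{3571201} \approx -2.2401 \cdot 10^{-5}$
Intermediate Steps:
$o{\left(j \right)} = 5 j$ ($o{\left(j \right)} = j + 4 j = 5 j$)
$G{\left(c \right)} = \frac{1}{2 c}$
$\frac{1}{G{\left(o{\left(-8 \right)} \right)} + \left(-45\right) \left(-32\right) \left(-31\right)} = \frac{1}{\frac{1}{2 \cdot 5 \left(-8\right)} + \left(-45\right) \left(-32\right) \left(-31\right)} = \frac{1}{\frac{1}{2 \left(-40\right)} + 1440 \left(-31\right)} = \frac{1}{\frac{1}{2} \left(- \frac{1}{40}\right) - 44640} = \frac{1}{- \frac{1}{80} - 44640} = \frac{1}{- \frac{3571201}{80}} = - \frac{80}{3571201}$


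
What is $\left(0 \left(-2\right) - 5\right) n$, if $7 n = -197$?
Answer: $\frac{985}{7} \approx 140.71$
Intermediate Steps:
$n = - \frac{197}{7}$ ($n = \frac{1}{7} \left(-197\right) = - \frac{197}{7} \approx -28.143$)
$\left(0 \left(-2\right) - 5\right) n = \left(0 \left(-2\right) - 5\right) \left(- \frac{197}{7}\right) = \left(0 - 5\right) \left(- \frac{197}{7}\right) = \left(-5\right) \left(- \frac{197}{7}\right) = \frac{985}{7}$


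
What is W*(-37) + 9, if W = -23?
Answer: 860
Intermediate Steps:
W*(-37) + 9 = -23*(-37) + 9 = 851 + 9 = 860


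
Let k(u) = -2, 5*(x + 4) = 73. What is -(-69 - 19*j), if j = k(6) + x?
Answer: 1162/5 ≈ 232.40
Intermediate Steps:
x = 53/5 (x = -4 + (⅕)*73 = -4 + 73/5 = 53/5 ≈ 10.600)
j = 43/5 (j = -2 + 53/5 = 43/5 ≈ 8.6000)
-(-69 - 19*j) = -(-69 - 19*43/5) = -(-69 - 817/5) = -1*(-1162/5) = 1162/5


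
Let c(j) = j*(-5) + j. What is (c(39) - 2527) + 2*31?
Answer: -2621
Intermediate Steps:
c(j) = -4*j (c(j) = -5*j + j = -4*j)
(c(39) - 2527) + 2*31 = (-4*39 - 2527) + 2*31 = (-156 - 2527) + 62 = -2683 + 62 = -2621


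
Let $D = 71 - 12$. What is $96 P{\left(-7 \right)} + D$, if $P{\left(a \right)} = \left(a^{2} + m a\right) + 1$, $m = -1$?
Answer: $5531$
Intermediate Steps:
$P{\left(a \right)} = 1 + a^{2} - a$ ($P{\left(a \right)} = \left(a^{2} - a\right) + 1 = 1 + a^{2} - a$)
$D = 59$
$96 P{\left(-7 \right)} + D = 96 \left(1 + \left(-7\right)^{2} - -7\right) + 59 = 96 \left(1 + 49 + 7\right) + 59 = 96 \cdot 57 + 59 = 5472 + 59 = 5531$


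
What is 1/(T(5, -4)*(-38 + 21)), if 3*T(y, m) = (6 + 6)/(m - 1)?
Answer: 5/68 ≈ 0.073529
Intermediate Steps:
T(y, m) = 4/(-1 + m) (T(y, m) = ((6 + 6)/(m - 1))/3 = (12/(-1 + m))/3 = 4/(-1 + m))
1/(T(5, -4)*(-38 + 21)) = 1/((4/(-1 - 4))*(-38 + 21)) = 1/((4/(-5))*(-17)) = 1/((4*(-1/5))*(-17)) = 1/(-4/5*(-17)) = 1/(68/5) = 5/68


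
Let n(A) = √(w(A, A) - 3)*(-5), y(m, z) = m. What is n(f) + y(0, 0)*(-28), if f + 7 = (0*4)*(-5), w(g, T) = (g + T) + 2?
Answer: -5*I*√15 ≈ -19.365*I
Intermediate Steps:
w(g, T) = 2 + T + g (w(g, T) = (T + g) + 2 = 2 + T + g)
f = -7 (f = -7 + (0*4)*(-5) = -7 + 0*(-5) = -7 + 0 = -7)
n(A) = -5*√(-1 + 2*A) (n(A) = √((2 + A + A) - 3)*(-5) = √((2 + 2*A) - 3)*(-5) = √(-1 + 2*A)*(-5) = -5*√(-1 + 2*A))
n(f) + y(0, 0)*(-28) = -5*√(-1 + 2*(-7)) + 0*(-28) = -5*√(-1 - 14) + 0 = -5*I*√15 + 0 = -5*I*√15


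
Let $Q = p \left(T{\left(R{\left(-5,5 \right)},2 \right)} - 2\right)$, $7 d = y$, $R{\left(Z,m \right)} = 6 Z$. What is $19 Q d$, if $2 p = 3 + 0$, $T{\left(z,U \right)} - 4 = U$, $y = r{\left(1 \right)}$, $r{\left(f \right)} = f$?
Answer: $\frac{114}{7} \approx 16.286$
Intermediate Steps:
$y = 1$
$T{\left(z,U \right)} = 4 + U$
$d = \frac{1}{7}$ ($d = \frac{1}{7} \cdot 1 = \frac{1}{7} \approx 0.14286$)
$p = \frac{3}{2}$ ($p = \frac{3 + 0}{2} = \frac{1}{2} \cdot 3 = \frac{3}{2} \approx 1.5$)
$Q = 6$ ($Q = \frac{3 \left(\left(4 + 2\right) - 2\right)}{2} = \frac{3 \left(6 - 2\right)}{2} = \frac{3}{2} \cdot 4 = 6$)
$19 Q d = 19 \cdot 6 \cdot \frac{1}{7} = 114 \cdot \frac{1}{7} = \frac{114}{7}$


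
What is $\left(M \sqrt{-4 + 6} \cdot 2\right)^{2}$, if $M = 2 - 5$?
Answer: $72$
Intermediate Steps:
$M = -3$
$\left(M \sqrt{-4 + 6} \cdot 2\right)^{2} = \left(- 3 \sqrt{-4 + 6} \cdot 2\right)^{2} = \left(- 3 \sqrt{2} \cdot 2\right)^{2} = \left(- 3 \cdot 2 \sqrt{2}\right)^{2} = \left(- 6 \sqrt{2}\right)^{2} = 72$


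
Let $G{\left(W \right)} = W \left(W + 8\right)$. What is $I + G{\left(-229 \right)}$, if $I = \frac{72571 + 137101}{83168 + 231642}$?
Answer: $\frac{7966214481}{157405} \approx 50610.0$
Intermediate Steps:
$G{\left(W \right)} = W \left(8 + W\right)$
$I = \frac{104836}{157405}$ ($I = \frac{209672}{314810} = 209672 \cdot \frac{1}{314810} = \frac{104836}{157405} \approx 0.66603$)
$I + G{\left(-229 \right)} = \frac{104836}{157405} - 229 \left(8 - 229\right) = \frac{104836}{157405} - -50609 = \frac{104836}{157405} + 50609 = \frac{7966214481}{157405}$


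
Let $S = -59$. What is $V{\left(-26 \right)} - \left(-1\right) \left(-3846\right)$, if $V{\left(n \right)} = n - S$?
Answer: $-3813$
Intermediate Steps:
$V{\left(n \right)} = 59 + n$ ($V{\left(n \right)} = n - -59 = n + 59 = 59 + n$)
$V{\left(-26 \right)} - \left(-1\right) \left(-3846\right) = \left(59 - 26\right) - \left(-1\right) \left(-3846\right) = 33 - 3846 = -3813$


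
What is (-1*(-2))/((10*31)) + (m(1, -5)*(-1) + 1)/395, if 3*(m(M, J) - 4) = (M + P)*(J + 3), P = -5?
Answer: -58/7347 ≈ -0.0078944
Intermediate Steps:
m(M, J) = 4 + (-5 + M)*(3 + J)/3 (m(M, J) = 4 + ((M - 5)*(J + 3))/3 = 4 + ((-5 + M)*(3 + J))/3 = 4 + (-5 + M)*(3 + J)/3)
(-1*(-2))/((10*31)) + (m(1, -5)*(-1) + 1)/395 = (-1*(-2))/((10*31)) + ((-1 + 1 - 5/3*(-5) + (1/3)*(-5)*1)*(-1) + 1)/395 = 2/310 + ((-1 + 1 + 25/3 - 5/3)*(-1) + 1)*(1/395) = 2*(1/310) + ((20/3)*(-1) + 1)*(1/395) = 1/155 + (-20/3 + 1)*(1/395) = 1/155 - 17/3*1/395 = 1/155 - 17/1185 = -58/7347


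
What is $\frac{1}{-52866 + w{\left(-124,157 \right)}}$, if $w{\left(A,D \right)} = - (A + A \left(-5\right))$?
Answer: $- \frac{1}{53362} \approx -1.874 \cdot 10^{-5}$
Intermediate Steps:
$w{\left(A,D \right)} = 4 A$ ($w{\left(A,D \right)} = - (A - 5 A) = - \left(-4\right) A = 4 A$)
$\frac{1}{-52866 + w{\left(-124,157 \right)}} = \frac{1}{-52866 + 4 \left(-124\right)} = \frac{1}{-52866 - 496} = \frac{1}{-53362} = - \frac{1}{53362}$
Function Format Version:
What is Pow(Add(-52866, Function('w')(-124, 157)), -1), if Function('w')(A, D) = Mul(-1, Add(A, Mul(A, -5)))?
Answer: Rational(-1, 53362) ≈ -1.8740e-5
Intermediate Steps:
Function('w')(A, D) = Mul(4, A) (Function('w')(A, D) = Mul(-1, Add(A, Mul(-5, A))) = Mul(-1, Mul(-4, A)) = Mul(4, A))
Pow(Add(-52866, Function('w')(-124, 157)), -1) = Pow(Add(-52866, Mul(4, -124)), -1) = Pow(Add(-52866, -496), -1) = Pow(-53362, -1) = Rational(-1, 53362)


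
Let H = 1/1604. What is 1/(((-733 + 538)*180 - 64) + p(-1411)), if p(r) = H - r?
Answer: -1604/54139811 ≈ -2.9627e-5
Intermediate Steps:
H = 1/1604 ≈ 0.00062344
p(r) = 1/1604 - r
1/(((-733 + 538)*180 - 64) + p(-1411)) = 1/(((-733 + 538)*180 - 64) + (1/1604 - 1*(-1411))) = 1/((-195*180 - 64) + (1/1604 + 1411)) = 1/((-35100 - 64) + 2263245/1604) = 1/(-35164 + 2263245/1604) = 1/(-54139811/1604) = -1604/54139811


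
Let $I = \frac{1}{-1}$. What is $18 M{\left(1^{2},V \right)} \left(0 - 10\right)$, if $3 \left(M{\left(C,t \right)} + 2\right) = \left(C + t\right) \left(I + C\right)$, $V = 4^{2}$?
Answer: $360$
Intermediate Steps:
$V = 16$
$I = -1$
$M{\left(C,t \right)} = -2 + \frac{\left(-1 + C\right) \left(C + t\right)}{3}$ ($M{\left(C,t \right)} = -2 + \frac{\left(C + t\right) \left(-1 + C\right)}{3} = -2 + \frac{\left(-1 + C\right) \left(C + t\right)}{3}$)
$18 M{\left(1^{2},V \right)} \left(0 - 10\right) = 18 \left(-2 - \frac{1^{2}}{3} - \frac{16}{3} + \frac{\left(1^{2}\right)^{2}}{3} + \frac{1}{3} \cdot 1^{2} \cdot 16\right) \left(0 - 10\right) = 18 \left(-2 - \frac{1}{3} - \frac{16}{3} + \frac{1^{2}}{3} + \frac{1}{3} \cdot 1 \cdot 16\right) \left(-10\right) = 18 \left(-2 - \frac{1}{3} - \frac{16}{3} + \frac{1}{3} \cdot 1 + \frac{16}{3}\right) \left(-10\right) = 18 \left(-2 - \frac{1}{3} - \frac{16}{3} + \frac{1}{3} + \frac{16}{3}\right) \left(-10\right) = 18 \left(-2\right) \left(-10\right) = \left(-36\right) \left(-10\right) = 360$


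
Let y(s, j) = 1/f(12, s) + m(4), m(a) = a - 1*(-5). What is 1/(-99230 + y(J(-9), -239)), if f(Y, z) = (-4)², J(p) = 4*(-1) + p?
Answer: -16/1587535 ≈ -1.0079e-5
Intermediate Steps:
J(p) = -4 + p
f(Y, z) = 16
m(a) = 5 + a (m(a) = a + 5 = 5 + a)
y(s, j) = 145/16 (y(s, j) = 1/16 + (5 + 4) = 1/16 + 9 = 145/16)
1/(-99230 + y(J(-9), -239)) = 1/(-99230 + 145/16) = 1/(-1587535/16) = -16/1587535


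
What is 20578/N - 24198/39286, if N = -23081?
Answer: -683470673/453380083 ≈ -1.5075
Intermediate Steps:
20578/N - 24198/39286 = 20578/(-23081) - 24198/39286 = 20578*(-1/23081) - 24198*1/39286 = -20578/23081 - 12099/19643 = -683470673/453380083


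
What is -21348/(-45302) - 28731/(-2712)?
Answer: 226577923/20476504 ≈ 11.065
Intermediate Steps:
-21348/(-45302) - 28731/(-2712) = -21348*(-1/45302) - 28731*(-1/2712) = 10674/22651 + 9577/904 = 226577923/20476504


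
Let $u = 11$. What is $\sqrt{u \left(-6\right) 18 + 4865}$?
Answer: $\sqrt{3677} \approx 60.638$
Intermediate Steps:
$\sqrt{u \left(-6\right) 18 + 4865} = \sqrt{11 \left(-6\right) 18 + 4865} = \sqrt{\left(-66\right) 18 + 4865} = \sqrt{-1188 + 4865} = \sqrt{3677}$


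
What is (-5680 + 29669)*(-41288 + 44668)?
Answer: 81082820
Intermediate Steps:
(-5680 + 29669)*(-41288 + 44668) = 23989*3380 = 81082820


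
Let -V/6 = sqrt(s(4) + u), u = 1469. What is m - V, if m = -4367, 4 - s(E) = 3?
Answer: -4367 + 42*sqrt(30) ≈ -4137.0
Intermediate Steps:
s(E) = 1 (s(E) = 4 - 1*3 = 4 - 3 = 1)
V = -42*sqrt(30) (V = -6*sqrt(1 + 1469) = -42*sqrt(30) ≈ -230.04)
m - V = -4367 - (-42)*sqrt(30) = -4367 + 42*sqrt(30)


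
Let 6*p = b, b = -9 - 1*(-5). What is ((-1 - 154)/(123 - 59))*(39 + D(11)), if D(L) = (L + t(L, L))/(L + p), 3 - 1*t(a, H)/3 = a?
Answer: -2925/32 ≈ -91.406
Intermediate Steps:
b = -4 (b = -9 + 5 = -4)
t(a, H) = 9 - 3*a
p = -2/3 (p = (1/6)*(-4) = -2/3 ≈ -0.66667)
D(L) = (9 - 2*L)/(-2/3 + L) (D(L) = (L + (9 - 3*L))/(L - 2/3) = (9 - 2*L)/(-2/3 + L))
((-1 - 154)/(123 - 59))*(39 + D(11)) = ((-1 - 154)/(123 - 59))*(39 + 3*(9 - 2*11)/(-2 + 3*11)) = (-155/64)*(39 + 3*(9 - 22)/(-2 + 33)) = (-155*1/64)*(39 + 3*(-13)/31) = -155*(39 + 3*(1/31)*(-13))/64 = -155*(39 - 39/31)/64 = -155/64*1170/31 = -2925/32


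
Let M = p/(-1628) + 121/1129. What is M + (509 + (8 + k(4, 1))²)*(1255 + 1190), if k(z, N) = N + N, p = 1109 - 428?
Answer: 2736808486199/1838012 ≈ 1.4890e+6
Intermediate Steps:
p = 681
k(z, N) = 2*N
M = -571861/1838012 (M = 681/(-1628) + 121/1129 = 681*(-1/1628) + 121*(1/1129) = -681/1628 + 121/1129 = -571861/1838012 ≈ -0.31113)
M + (509 + (8 + k(4, 1))²)*(1255 + 1190) = -571861/1838012 + (509 + (8 + 2*1)²)*(1255 + 1190) = -571861/1838012 + (509 + (8 + 2)²)*2445 = -571861/1838012 + (509 + 10²)*2445 = -571861/1838012 + (509 + 100)*2445 = -571861/1838012 + 609*2445 = -571861/1838012 + 1489005 = 2736808486199/1838012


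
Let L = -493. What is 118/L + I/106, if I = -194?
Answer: -54075/26129 ≈ -2.0695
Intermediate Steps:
118/L + I/106 = 118/(-493) - 194/106 = 118*(-1/493) - 194*1/106 = -118/493 - 97/53 = -54075/26129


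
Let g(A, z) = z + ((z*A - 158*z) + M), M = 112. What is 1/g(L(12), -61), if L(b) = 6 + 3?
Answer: 1/9140 ≈ 0.00010941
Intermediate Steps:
L(b) = 9
g(A, z) = 112 - 157*z + A*z (g(A, z) = z + ((z*A - 158*z) + 112) = z + ((A*z - 158*z) + 112) = z + ((-158*z + A*z) + 112) = z + (112 - 158*z + A*z) = 112 - 157*z + A*z)
1/g(L(12), -61) = 1/(112 - 157*(-61) + 9*(-61)) = 1/(112 + 9577 - 549) = 1/9140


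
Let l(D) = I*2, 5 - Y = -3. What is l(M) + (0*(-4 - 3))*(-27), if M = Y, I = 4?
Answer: 8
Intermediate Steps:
Y = 8 (Y = 5 - 1*(-3) = 5 + 3 = 8)
M = 8
l(D) = 8 (l(D) = 4*2 = 8)
l(M) + (0*(-4 - 3))*(-27) = 8 + (0*(-4 - 3))*(-27) = 8 + (0*(-7))*(-27) = 8 + 0*(-27) = 8 + 0 = 8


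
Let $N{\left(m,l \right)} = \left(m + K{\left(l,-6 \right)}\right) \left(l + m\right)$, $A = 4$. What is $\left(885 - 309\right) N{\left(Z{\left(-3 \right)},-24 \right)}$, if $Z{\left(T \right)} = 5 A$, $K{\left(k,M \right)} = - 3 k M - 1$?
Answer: $951552$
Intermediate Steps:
$K{\left(k,M \right)} = -1 - 3 M k$ ($K{\left(k,M \right)} = - 3 M k - 1 = -1 - 3 M k$)
$Z{\left(T \right)} = 20$ ($Z{\left(T \right)} = 5 \cdot 4 = 20$)
$N{\left(m,l \right)} = \left(l + m\right) \left(-1 + m + 18 l\right)$ ($N{\left(m,l \right)} = \left(m - \left(1 - 18 l\right)\right) \left(l + m\right) = \left(m + \left(-1 + 18 l\right)\right) \left(l + m\right) = \left(-1 + m + 18 l\right) \left(l + m\right) = \left(l + m\right) \left(-1 + m + 18 l\right)$)
$\left(885 - 309\right) N{\left(Z{\left(-3 \right)},-24 \right)} = \left(885 - 309\right) \left(20^{2} - -24 - 20 + 18 \left(-24\right)^{2} + 19 \left(-24\right) 20\right) = 576 \left(400 + 24 - 20 + 18 \cdot 576 - 9120\right) = 576 \left(400 + 24 - 20 + 10368 - 9120\right) = 576 \cdot 1652 = 951552$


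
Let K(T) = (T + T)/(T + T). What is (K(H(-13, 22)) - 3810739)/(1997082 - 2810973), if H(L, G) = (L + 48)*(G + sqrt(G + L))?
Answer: 1270246/271297 ≈ 4.6821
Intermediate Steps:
H(L, G) = (48 + L)*(G + sqrt(G + L))
K(T) = 1 (K(T) = (2*T)/((2*T)) = (2*T)*(1/(2*T)) = 1)
(K(H(-13, 22)) - 3810739)/(1997082 - 2810973) = (1 - 3810739)/(1997082 - 2810973) = -3810738/(-813891) = -3810738*(-1/813891) = 1270246/271297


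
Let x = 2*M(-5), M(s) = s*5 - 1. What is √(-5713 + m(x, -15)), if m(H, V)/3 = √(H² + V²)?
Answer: √(-5713 + 3*√2929) ≈ 74.503*I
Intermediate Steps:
M(s) = -1 + 5*s (M(s) = 5*s - 1 = -1 + 5*s)
x = -52 (x = 2*(-1 + 5*(-5)) = 2*(-1 - 25) = 2*(-26) = -52)
m(H, V) = 3*√(H² + V²)
√(-5713 + m(x, -15)) = √(-5713 + 3*√((-52)² + (-15)²)) = √(-5713 + 3*√(2704 + 225)) = √(-5713 + 3*√2929)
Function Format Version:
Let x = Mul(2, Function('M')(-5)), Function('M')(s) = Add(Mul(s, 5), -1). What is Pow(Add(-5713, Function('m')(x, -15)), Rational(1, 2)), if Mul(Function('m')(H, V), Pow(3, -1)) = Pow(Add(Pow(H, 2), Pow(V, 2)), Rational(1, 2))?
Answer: Pow(Add(-5713, Mul(3, Pow(2929, Rational(1, 2)))), Rational(1, 2)) ≈ Mul(74.503, I)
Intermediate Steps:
Function('M')(s) = Add(-1, Mul(5, s)) (Function('M')(s) = Add(Mul(5, s), -1) = Add(-1, Mul(5, s)))
x = -52 (x = Mul(2, Add(-1, Mul(5, -5))) = Mul(2, Add(-1, -25)) = Mul(2, -26) = -52)
Function('m')(H, V) = Mul(3, Pow(Add(Pow(H, 2), Pow(V, 2)), Rational(1, 2)))
Pow(Add(-5713, Function('m')(x, -15)), Rational(1, 2)) = Pow(Add(-5713, Mul(3, Pow(Add(Pow(-52, 2), Pow(-15, 2)), Rational(1, 2)))), Rational(1, 2)) = Pow(Add(-5713, Mul(3, Pow(Add(2704, 225), Rational(1, 2)))), Rational(1, 2)) = Pow(Add(-5713, Mul(3, Pow(2929, Rational(1, 2)))), Rational(1, 2))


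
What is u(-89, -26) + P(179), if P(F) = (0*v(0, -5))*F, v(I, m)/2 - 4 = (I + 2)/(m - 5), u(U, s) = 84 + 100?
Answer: 184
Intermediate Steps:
u(U, s) = 184
v(I, m) = 8 + 2*(2 + I)/(-5 + m) (v(I, m) = 8 + 2*((I + 2)/(m - 5)) = 8 + 2*((2 + I)/(-5 + m)) = 8 + 2*(2 + I)/(-5 + m))
P(F) = 0 (P(F) = (0*(2*(-18 + 0 + 4*(-5))/(-5 - 5)))*F = (0*(2*(-18 + 0 - 20)/(-10)))*F = (0*(2*(-1/10)*(-38)))*F = (0*(38/5))*F = 0*F = 0)
u(-89, -26) + P(179) = 184 + 0 = 184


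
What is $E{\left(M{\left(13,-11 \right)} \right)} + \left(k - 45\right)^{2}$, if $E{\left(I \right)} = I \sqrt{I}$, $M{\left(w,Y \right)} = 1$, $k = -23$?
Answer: $4625$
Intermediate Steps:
$E{\left(I \right)} = I^{\frac{3}{2}}$
$E{\left(M{\left(13,-11 \right)} \right)} + \left(k - 45\right)^{2} = 1^{\frac{3}{2}} + \left(-23 - 45\right)^{2} = 1 + \left(-68\right)^{2} = 1 + 4624 = 4625$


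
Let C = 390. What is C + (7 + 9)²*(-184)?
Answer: -46714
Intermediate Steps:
C + (7 + 9)²*(-184) = 390 + (7 + 9)²*(-184) = 390 + 16²*(-184) = 390 + 256*(-184) = 390 - 47104 = -46714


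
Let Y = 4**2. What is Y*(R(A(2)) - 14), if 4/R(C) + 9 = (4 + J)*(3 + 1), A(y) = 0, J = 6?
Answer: -6880/31 ≈ -221.94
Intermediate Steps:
R(C) = 4/31 (R(C) = 4/(-9 + (4 + 6)*(3 + 1)) = 4/(-9 + 10*4) = 4/(-9 + 40) = 4/31)
Y = 16
Y*(R(A(2)) - 14) = 16*(4/31 - 14) = 16*(-430/31) = -6880/31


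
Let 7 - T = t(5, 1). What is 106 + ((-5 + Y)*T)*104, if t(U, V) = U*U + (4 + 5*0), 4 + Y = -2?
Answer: 25274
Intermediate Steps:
Y = -6 (Y = -4 - 2 = -6)
t(U, V) = 4 + U² (t(U, V) = U² + (4 + 0) = U² + 4 = 4 + U²)
T = -22 (T = 7 - (4 + 5²) = 7 - (4 + 25) = 7 - 1*29 = 7 - 29 = -22)
106 + ((-5 + Y)*T)*104 = 106 + ((-5 - 6)*(-22))*104 = 106 - 11*(-22)*104 = 106 + 242*104 = 106 + 25168 = 25274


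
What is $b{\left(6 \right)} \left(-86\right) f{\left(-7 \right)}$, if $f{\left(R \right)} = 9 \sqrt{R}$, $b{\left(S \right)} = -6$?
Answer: $4644 i \sqrt{7} \approx 12287.0 i$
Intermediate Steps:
$b{\left(6 \right)} \left(-86\right) f{\left(-7 \right)} = \left(-6\right) \left(-86\right) 9 \sqrt{-7} = 516 \cdot 9 i \sqrt{7} = 4644 i \sqrt{7}$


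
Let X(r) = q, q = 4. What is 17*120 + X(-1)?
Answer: 2044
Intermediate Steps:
X(r) = 4
17*120 + X(-1) = 17*120 + 4 = 2040 + 4 = 2044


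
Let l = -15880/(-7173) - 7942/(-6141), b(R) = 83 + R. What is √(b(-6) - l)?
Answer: √1760516224935895/4894377 ≈ 8.5728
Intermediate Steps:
l = 51495682/14683131 (l = -15880*(-1/7173) - 7942*(-1/6141) = 15880/7173 + 7942/6141 = 51495682/14683131 ≈ 3.5071)
√(b(-6) - l) = √((83 - 6) - 1*51495682/14683131) = √(77 - 51495682/14683131) = √(1079105405/14683131) = √1760516224935895/4894377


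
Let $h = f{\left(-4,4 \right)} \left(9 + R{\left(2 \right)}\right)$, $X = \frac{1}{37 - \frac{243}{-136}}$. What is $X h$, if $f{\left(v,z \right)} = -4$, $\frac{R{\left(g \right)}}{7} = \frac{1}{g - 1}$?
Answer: $- \frac{8704}{5275} \approx -1.65$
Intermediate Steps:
$R{\left(g \right)} = \frac{7}{-1 + g}$ ($R{\left(g \right)} = \frac{7}{g - 1} = \frac{7}{-1 + g}$)
$X = \frac{136}{5275}$ ($X = \frac{1}{37 - - \frac{243}{136}} = \frac{1}{37 + \frac{243}{136}} = \frac{1}{\frac{5275}{136}} = \frac{136}{5275} \approx 0.025782$)
$h = -64$ ($h = - 4 \left(9 + \frac{7}{-1 + 2}\right) = - 4 \left(9 + \frac{7}{1}\right) = - 4 \left(9 + 7 \cdot 1\right) = - 4 \left(9 + 7\right) = \left(-4\right) 16 = -64$)
$X h = \frac{136}{5275} \left(-64\right) = - \frac{8704}{5275}$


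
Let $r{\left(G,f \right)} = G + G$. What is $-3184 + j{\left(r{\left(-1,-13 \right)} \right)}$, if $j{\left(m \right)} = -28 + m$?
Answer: $-3214$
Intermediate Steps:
$r{\left(G,f \right)} = 2 G$
$-3184 + j{\left(r{\left(-1,-13 \right)} \right)} = -3184 + \left(-28 + 2 \left(-1\right)\right) = -3184 - 30 = -3214$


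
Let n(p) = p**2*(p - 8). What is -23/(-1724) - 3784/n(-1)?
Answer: 6523823/15516 ≈ 420.46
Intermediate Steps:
n(p) = p**2*(-8 + p)
-23/(-1724) - 3784/n(-1) = -23/(-1724) - 3784/(-8 - 1) = -23*(-1/1724) - 3784/(1*(-9)) = 23/1724 - 3784/(-9) = 23/1724 - 3784*(-1/9) = 23/1724 + 3784/9 = 6523823/15516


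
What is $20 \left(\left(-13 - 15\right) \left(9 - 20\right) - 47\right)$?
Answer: $5220$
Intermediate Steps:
$20 \left(\left(-13 - 15\right) \left(9 - 20\right) - 47\right) = 20 \left(\left(-28\right) \left(-11\right) - 47\right) = 20 \left(308 - 47\right) = 20 \cdot 261 = 5220$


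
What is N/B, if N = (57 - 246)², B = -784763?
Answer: -5103/112109 ≈ -0.045518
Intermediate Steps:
N = 35721 (N = (-189)² = 35721)
N/B = 35721/(-784763) = 35721*(-1/784763) = -5103/112109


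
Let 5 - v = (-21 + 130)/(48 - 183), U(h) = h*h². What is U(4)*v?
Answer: 50176/135 ≈ 371.67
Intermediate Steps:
U(h) = h³
v = 784/135 (v = 5 - (-21 + 130)/(48 - 183) = 5 - 109/(-135) = 5 - 109*(-1)/135 = 5 - 1*(-109/135) = 5 + 109/135 = 784/135 ≈ 5.8074)
U(4)*v = 4³*(784/135) = 64*(784/135) = 50176/135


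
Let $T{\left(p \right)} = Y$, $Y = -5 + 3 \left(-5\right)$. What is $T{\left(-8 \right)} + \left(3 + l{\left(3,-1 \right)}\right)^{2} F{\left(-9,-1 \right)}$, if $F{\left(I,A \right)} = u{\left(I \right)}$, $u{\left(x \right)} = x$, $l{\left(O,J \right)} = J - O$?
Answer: $-29$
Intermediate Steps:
$F{\left(I,A \right)} = I$
$Y = -20$ ($Y = -5 - 15 = -20$)
$T{\left(p \right)} = -20$
$T{\left(-8 \right)} + \left(3 + l{\left(3,-1 \right)}\right)^{2} F{\left(-9,-1 \right)} = -20 + \left(3 - 4\right)^{2} \left(-9\right) = -20 + \left(-1\right)^{2} \left(-9\right) = -20 + 1 \left(-9\right) = -20 - 9 = -29$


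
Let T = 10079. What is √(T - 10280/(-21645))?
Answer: √20987976607/1443 ≈ 100.40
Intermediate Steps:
√(T - 10280/(-21645)) = √(10079 - 10280/(-21645)) = √(10079 - 10280*(-1/21645)) = √(10079 + 2056/4329) = √(43634047/4329) = √20987976607/1443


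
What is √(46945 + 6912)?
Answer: √53857 ≈ 232.07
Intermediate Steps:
√(46945 + 6912) = √53857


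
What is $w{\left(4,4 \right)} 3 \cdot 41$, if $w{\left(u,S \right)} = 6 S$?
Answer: $2952$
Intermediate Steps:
$w{\left(4,4 \right)} 3 \cdot 41 = 6 \cdot 4 \cdot 3 \cdot 41 = 24 \cdot 3 \cdot 41 = 72 \cdot 41 = 2952$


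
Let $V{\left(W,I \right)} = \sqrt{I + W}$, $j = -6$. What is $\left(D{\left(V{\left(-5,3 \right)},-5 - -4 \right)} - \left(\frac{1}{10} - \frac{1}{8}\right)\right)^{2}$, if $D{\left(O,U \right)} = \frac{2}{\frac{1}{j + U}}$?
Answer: $\frac{312481}{1600} \approx 195.3$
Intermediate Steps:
$D{\left(O,U \right)} = -12 + 2 U$ ($D{\left(O,U \right)} = \frac{2}{\frac{1}{-6 + U}} = 2 \left(-6 + U\right) = -12 + 2 U$)
$\left(D{\left(V{\left(-5,3 \right)},-5 - -4 \right)} - \left(\frac{1}{10} - \frac{1}{8}\right)\right)^{2} = \left(\left(-12 + 2 \left(-5 - -4\right)\right) - \left(\frac{1}{10} - \frac{1}{8}\right)\right)^{2} = \left(\left(-12 + 2 \left(-5 + 4\right)\right) - - \frac{1}{40}\right)^{2} = \left(\left(-12 + 2 \left(-1\right)\right) + \left(\frac{1}{8} - \frac{1}{10}\right)\right)^{2} = \left(\left(-12 - 2\right) + \frac{1}{40}\right)^{2} = \left(-14 + \frac{1}{40}\right)^{2} = \left(- \frac{559}{40}\right)^{2} = \frac{312481}{1600}$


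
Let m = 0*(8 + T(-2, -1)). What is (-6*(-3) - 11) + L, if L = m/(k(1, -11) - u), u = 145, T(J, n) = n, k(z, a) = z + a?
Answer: 7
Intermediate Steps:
k(z, a) = a + z
m = 0 (m = 0*(8 - 1) = 0*7 = 0)
L = 0 (L = 0/((-11 + 1) - 1*145) = 0/(-10 - 145) = 0/(-155) = 0*(-1/155) = 0)
(-6*(-3) - 11) + L = (-6*(-3) - 11) + 0 = (18 - 11) + 0 = 7 + 0 = 7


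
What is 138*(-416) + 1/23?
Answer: -1320383/23 ≈ -57408.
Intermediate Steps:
138*(-416) + 1/23 = -57408 + 1/23 = -1320383/23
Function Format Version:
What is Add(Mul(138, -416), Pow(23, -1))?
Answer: Rational(-1320383, 23) ≈ -57408.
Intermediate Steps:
Add(Mul(138, -416), Pow(23, -1)) = Add(-57408, Rational(1, 23)) = Rational(-1320383, 23)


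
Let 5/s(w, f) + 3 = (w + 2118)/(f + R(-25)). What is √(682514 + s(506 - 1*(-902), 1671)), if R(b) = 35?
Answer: √108112098921/398 ≈ 826.14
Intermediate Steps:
s(w, f) = 5/(-3 + (2118 + w)/(35 + f)) (s(w, f) = 5/(-3 + (w + 2118)/(f + 35)) = 5/(-3 + (2118 + w)/(35 + f)))
√(682514 + s(506 - 1*(-902), 1671)) = √(682514 + 5*(35 + 1671)/(2013 + (506 - 1*(-902)) - 3*1671)) = √(682514 + 5*1706/(2013 + (506 + 902) - 5013)) = √(682514 + 5*1706/(2013 + 1408 - 5013)) = √(682514 + 5*1706/(-1592)) = √(682514 + 5*(-1/1592)*1706) = √(682514 - 4265/796) = √(543276879/796) = √108112098921/398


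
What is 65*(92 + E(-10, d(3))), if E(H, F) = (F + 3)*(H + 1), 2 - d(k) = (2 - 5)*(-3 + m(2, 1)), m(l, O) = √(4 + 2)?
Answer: 8320 - 1755*√6 ≈ 4021.1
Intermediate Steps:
m(l, O) = √6
d(k) = -7 + 3*√6 (d(k) = 2 - (2 - 5)*(-3 + √6) = 2 - (-3)*(-3 + √6) = 2 - (9 - 3*√6) = 2 + (-9 + 3*√6) = -7 + 3*√6)
E(H, F) = (1 + H)*(3 + F) (E(H, F) = (3 + F)*(1 + H) = (1 + H)*(3 + F))
65*(92 + E(-10, d(3))) = 65*(92 + (3 + (-7 + 3*√6) + 3*(-10) + (-7 + 3*√6)*(-10))) = 65*(92 + (3 + (-7 + 3*√6) - 30 + (70 - 30*√6))) = 65*(92 + (36 - 27*√6)) = 65*(128 - 27*√6) = 8320 - 1755*√6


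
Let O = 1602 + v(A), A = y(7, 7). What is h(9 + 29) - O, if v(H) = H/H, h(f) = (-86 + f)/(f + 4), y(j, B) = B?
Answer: -11229/7 ≈ -1604.1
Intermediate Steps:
A = 7
h(f) = (-86 + f)/(4 + f)
v(H) = 1
O = 1603 (O = 1602 + 1 = 1603)
h(9 + 29) - O = (-86 + (9 + 29))/(4 + (9 + 29)) - 1*1603 = (-86 + 38)/(4 + 38) - 1603 = -48/42 - 1603 = (1/42)*(-48) - 1603 = -8/7 - 1603 = -11229/7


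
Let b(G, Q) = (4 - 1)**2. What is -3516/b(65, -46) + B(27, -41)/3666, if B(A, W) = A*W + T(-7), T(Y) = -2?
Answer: -1433293/3666 ≈ -390.97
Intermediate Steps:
b(G, Q) = 9 (b(G, Q) = 3**2 = 9)
B(A, W) = -2 + A*W (B(A, W) = A*W - 2 = -2 + A*W)
-3516/b(65, -46) + B(27, -41)/3666 = -3516/9 + (-2 + 27*(-41))/3666 = -3516*1/9 + (-2 - 1107)*(1/3666) = -1172/3 - 1109*1/3666 = -1172/3 - 1109/3666 = -1433293/3666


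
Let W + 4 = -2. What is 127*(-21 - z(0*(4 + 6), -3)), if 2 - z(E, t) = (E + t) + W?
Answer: -4064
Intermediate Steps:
W = -6 (W = -4 - 2 = -6)
z(E, t) = 8 - E - t (z(E, t) = 2 - ((E + t) - 6) = 2 - (-6 + E + t) = 2 + (6 - E - t) = 8 - E - t)
127*(-21 - z(0*(4 + 6), -3)) = 127*(-21 - (8 - 0*(4 + 6) - 1*(-3))) = 127*(-21 - (8 - 0*10 + 3)) = 127*(-21 - (8 - 1*0 + 3)) = 127*(-21 - (8 + 0 + 3)) = 127*(-21 - 1*11) = 127*(-21 - 11) = 127*(-32) = -4064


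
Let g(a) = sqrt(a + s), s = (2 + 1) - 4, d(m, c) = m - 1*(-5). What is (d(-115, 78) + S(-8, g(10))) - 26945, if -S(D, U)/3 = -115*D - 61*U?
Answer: -29266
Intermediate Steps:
d(m, c) = 5 + m (d(m, c) = m + 5 = 5 + m)
s = -1 (s = 3 - 4 = -1)
g(a) = sqrt(-1 + a) (g(a) = sqrt(a - 1) = sqrt(-1 + a))
S(D, U) = 183*U + 345*D (S(D, U) = -3*(-115*D - 61*U) = 183*U + 345*D)
(d(-115, 78) + S(-8, g(10))) - 26945 = ((5 - 115) + (183*sqrt(-1 + 10) + 345*(-8))) - 26945 = (-110 + (183*sqrt(9) - 2760)) - 26945 = (-110 + (183*3 - 2760)) - 26945 = (-110 + (549 - 2760)) - 26945 = (-110 - 2211) - 26945 = -2321 - 26945 = -29266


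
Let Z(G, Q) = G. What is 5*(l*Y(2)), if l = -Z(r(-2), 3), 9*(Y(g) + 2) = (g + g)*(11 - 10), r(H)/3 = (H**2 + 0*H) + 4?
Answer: 560/3 ≈ 186.67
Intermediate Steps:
r(H) = 12 + 3*H**2 (r(H) = 3*((H**2 + 0*H) + 4) = 3*((H**2 + 0) + 4) = 3*(H**2 + 4) = 3*(4 + H**2) = 12 + 3*H**2)
Y(g) = -2 + 2*g/9 (Y(g) = -2 + ((g + g)*(11 - 10))/9 = -2 + ((2*g)*1)/9 = -2 + (2*g)/9 = -2 + 2*g/9)
l = -24 (l = -(12 + 3*(-2)**2) = -(12 + 3*4) = -(12 + 12) = -1*24 = -24)
5*(l*Y(2)) = 5*(-24*(-2 + (2/9)*2)) = 5*(-24*(-2 + 4/9)) = 5*(-24*(-14/9)) = 5*(112/3) = 560/3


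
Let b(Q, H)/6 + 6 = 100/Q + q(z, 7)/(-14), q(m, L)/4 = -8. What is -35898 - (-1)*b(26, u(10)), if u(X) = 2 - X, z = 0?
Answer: -3266646/91 ≈ -35897.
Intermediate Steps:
q(m, L) = -32 (q(m, L) = 4*(-8) = -32)
b(Q, H) = -156/7 + 600/Q (b(Q, H) = -36 + 6*(100/Q - 32/(-14)) = -36 + 6*(100/Q - 32*(-1/14)) = -36 + 6*(100/Q + 16/7) = -36 + 6*(16/7 + 100/Q) = -36 + (96/7 + 600/Q) = -156/7 + 600/Q)
-35898 - (-1)*b(26, u(10)) = -35898 - (-1)*(-156/7 + 600/26) = -35898 - (-1)*(-156/7 + 600*(1/26)) = -35898 - (-1)*(-156/7 + 300/13) = -35898 - (-1)*72/91 = -35898 - 1*(-72/91) = -35898 + 72/91 = -3266646/91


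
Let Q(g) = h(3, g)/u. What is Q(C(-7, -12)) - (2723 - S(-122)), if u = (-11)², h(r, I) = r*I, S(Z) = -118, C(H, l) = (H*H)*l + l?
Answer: -345561/121 ≈ -2855.9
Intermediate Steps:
C(H, l) = l + l*H² (C(H, l) = H²*l + l = l*H² + l = l + l*H²)
h(r, I) = I*r
u = 121
Q(g) = 3*g/121 (Q(g) = (g*3)/121 = (3*g)*(1/121) = 3*g/121)
Q(C(-7, -12)) - (2723 - S(-122)) = 3*(-12*(1 + (-7)²))/121 - (2723 - 1*(-118)) = 3*(-12*(1 + 49))/121 - (2723 + 118) = 3*(-12*50)/121 - 1*2841 = (3/121)*(-600) - 2841 = -1800/121 - 2841 = -345561/121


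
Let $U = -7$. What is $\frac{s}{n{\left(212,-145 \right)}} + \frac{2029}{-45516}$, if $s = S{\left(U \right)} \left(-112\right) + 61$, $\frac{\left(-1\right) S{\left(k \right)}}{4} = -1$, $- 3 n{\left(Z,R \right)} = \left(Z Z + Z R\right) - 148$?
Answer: $\frac{6081113}{159943224} \approx 0.03802$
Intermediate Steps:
$n{\left(Z,R \right)} = \frac{148}{3} - \frac{Z^{2}}{3} - \frac{R Z}{3}$ ($n{\left(Z,R \right)} = - \frac{\left(Z Z + Z R\right) - 148}{3} = - \frac{\left(Z^{2} + R Z\right) - 148}{3} = - \frac{-148 + Z^{2} + R Z}{3} = \frac{148}{3} - \frac{Z^{2}}{3} - \frac{R Z}{3}$)
$S{\left(k \right)} = 4$ ($S{\left(k \right)} = \left(-4\right) \left(-1\right) = 4$)
$s = -387$ ($s = 4 \left(-112\right) + 61 = -448 + 61 = -387$)
$\frac{s}{n{\left(212,-145 \right)}} + \frac{2029}{-45516} = - \frac{387}{\frac{148}{3} - \frac{212^{2}}{3} - \left(- \frac{145}{3}\right) 212} + \frac{2029}{-45516} = - \frac{387}{\frac{148}{3} - \frac{44944}{3} + \frac{30740}{3}} + 2029 \left(- \frac{1}{45516}\right) = - \frac{387}{\frac{148}{3} - \frac{44944}{3} + \frac{30740}{3}} - \frac{2029}{45516} = - \frac{387}{- \frac{14056}{3}} - \frac{2029}{45516} = \left(-387\right) \left(- \frac{3}{14056}\right) - \frac{2029}{45516} = \frac{1161}{14056} - \frac{2029}{45516} = \frac{6081113}{159943224}$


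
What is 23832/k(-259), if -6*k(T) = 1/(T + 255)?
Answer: 571968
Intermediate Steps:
k(T) = -1/(6*(255 + T)) (k(T) = -1/(6*(T + 255)) = -1/(6*(255 + T)))
23832/k(-259) = 23832/((-1/(1530 + 6*(-259)))) = 23832/((-1/(1530 - 1554))) = 23832/((-1/(-24))) = 23832/((-1*(-1/24))) = 23832/(1/24) = 23832*24 = 571968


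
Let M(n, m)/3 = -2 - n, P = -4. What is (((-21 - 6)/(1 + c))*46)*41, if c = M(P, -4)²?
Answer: -50922/37 ≈ -1376.3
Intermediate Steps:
M(n, m) = -6 - 3*n (M(n, m) = 3*(-2 - n) = -6 - 3*n)
c = 36 (c = (-6 - 3*(-4))² = (-6 + 12)² = 6² = 36)
(((-21 - 6)/(1 + c))*46)*41 = (((-21 - 6)/(1 + 36))*46)*41 = (-27/37*46)*41 = (-27*1/37*46)*41 = -27/37*46*41 = -1242/37*41 = -50922/37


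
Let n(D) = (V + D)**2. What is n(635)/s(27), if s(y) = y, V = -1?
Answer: 401956/27 ≈ 14887.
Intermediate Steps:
n(D) = (-1 + D)**2
n(635)/s(27) = (-1 + 635)**2/27 = 634**2*(1/27) = 401956*(1/27) = 401956/27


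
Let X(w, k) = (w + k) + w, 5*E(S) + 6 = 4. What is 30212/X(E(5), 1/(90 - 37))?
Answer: -8006180/207 ≈ -38677.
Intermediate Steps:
E(S) = -2/5 (E(S) = -6/5 + (1/5)*4 = -6/5 + 4/5 = -2/5)
X(w, k) = k + 2*w (X(w, k) = (k + w) + w = k + 2*w)
30212/X(E(5), 1/(90 - 37)) = 30212/(1/(90 - 37) + 2*(-2/5)) = 30212/(1/53 - 4/5) = 30212/(-207/265) = 30212*(-265/207) = -8006180/207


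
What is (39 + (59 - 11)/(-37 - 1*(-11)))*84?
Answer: 40572/13 ≈ 3120.9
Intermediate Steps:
(39 + (59 - 11)/(-37 - 1*(-11)))*84 = (39 + 48/(-37 + 11))*84 = (39 + 48/(-26))*84 = (39 + 48*(-1/26))*84 = (39 - 24/13)*84 = (483/13)*84 = 40572/13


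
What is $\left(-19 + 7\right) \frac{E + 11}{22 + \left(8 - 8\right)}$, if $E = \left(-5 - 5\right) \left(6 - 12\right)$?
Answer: $- \frac{426}{11} \approx -38.727$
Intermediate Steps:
$E = 60$ ($E = \left(-10\right) \left(-6\right) = 60$)
$\left(-19 + 7\right) \frac{E + 11}{22 + \left(8 - 8\right)} = \left(-19 + 7\right) \frac{60 + 11}{22 + \left(8 - 8\right)} = - 12 \frac{71}{22 + \left(8 - 8\right)} = - 12 \frac{71}{22 + 0} = - 12 \cdot \frac{71}{22} = - 12 \cdot 71 \cdot \frac{1}{22} = \left(-12\right) \frac{71}{22} = - \frac{426}{11}$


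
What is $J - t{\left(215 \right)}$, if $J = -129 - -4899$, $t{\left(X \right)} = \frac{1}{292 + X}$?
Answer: $\frac{2418389}{507} \approx 4770.0$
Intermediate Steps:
$J = 4770$ ($J = -129 + 4899 = 4770$)
$J - t{\left(215 \right)} = 4770 - \frac{1}{292 + 215} = 4770 - \frac{1}{507} = \frac{2418389}{507}$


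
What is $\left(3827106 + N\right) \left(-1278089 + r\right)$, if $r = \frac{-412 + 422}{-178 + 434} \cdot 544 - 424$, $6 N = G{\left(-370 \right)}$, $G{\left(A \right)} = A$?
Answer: $- \frac{58714135284611}{12} \approx -4.8928 \cdot 10^{12}$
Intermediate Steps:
$N = - \frac{185}{3}$ ($N = \frac{1}{6} \left(-370\right) = - \frac{185}{3} \approx -61.667$)
$r = - \frac{1611}{4}$ ($r = \frac{10}{256} \cdot 544 - 424 = 10 \cdot \frac{1}{256} \cdot 544 - 424 = \frac{5}{128} \cdot 544 - 424 = \frac{85}{4} - 424 = - \frac{1611}{4} \approx -402.75$)
$\left(3827106 + N\right) \left(-1278089 + r\right) = \left(3827106 - \frac{185}{3}\right) \left(-1278089 - \frac{1611}{4}\right) = \frac{11481133}{3} \left(- \frac{5113967}{4}\right) = - \frac{58714135284611}{12}$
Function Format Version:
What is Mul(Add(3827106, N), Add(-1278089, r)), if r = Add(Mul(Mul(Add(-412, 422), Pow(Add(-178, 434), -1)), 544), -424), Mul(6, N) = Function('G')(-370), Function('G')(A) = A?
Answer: Rational(-58714135284611, 12) ≈ -4.8928e+12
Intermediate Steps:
N = Rational(-185, 3) (N = Mul(Rational(1, 6), -370) = Rational(-185, 3) ≈ -61.667)
r = Rational(-1611, 4) (r = Add(Mul(Mul(10, Pow(256, -1)), 544), -424) = Add(Mul(Mul(10, Rational(1, 256)), 544), -424) = Add(Mul(Rational(5, 128), 544), -424) = Add(Rational(85, 4), -424) = Rational(-1611, 4) ≈ -402.75)
Mul(Add(3827106, N), Add(-1278089, r)) = Mul(Add(3827106, Rational(-185, 3)), Add(-1278089, Rational(-1611, 4))) = Mul(Rational(11481133, 3), Rational(-5113967, 4)) = Rational(-58714135284611, 12)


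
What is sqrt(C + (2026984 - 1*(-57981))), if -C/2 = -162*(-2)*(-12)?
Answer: 7*sqrt(42709) ≈ 1446.6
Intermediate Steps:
C = 7776 (C = -2*(-162*(-2))*(-12) = -648*(-12) = -2*(-3888) = 7776)
sqrt(C + (2026984 - 1*(-57981))) = sqrt(7776 + (2026984 - 1*(-57981))) = sqrt(7776 + (2026984 + 57981)) = sqrt(7776 + 2084965) = sqrt(2092741) = 7*sqrt(42709)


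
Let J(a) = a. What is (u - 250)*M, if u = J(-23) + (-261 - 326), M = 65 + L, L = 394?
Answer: -394740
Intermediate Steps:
M = 459 (M = 65 + 394 = 459)
u = -610 (u = -23 + (-261 - 326) = -23 - 587 = -610)
(u - 250)*M = (-610 - 250)*459 = -860*459 = -394740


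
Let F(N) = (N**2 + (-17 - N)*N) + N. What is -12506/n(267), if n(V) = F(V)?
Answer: 6253/2136 ≈ 2.9274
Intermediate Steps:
F(N) = N + N**2 + N*(-17 - N) (F(N) = (N**2 + N*(-17 - N)) + N = N + N**2 + N*(-17 - N))
n(V) = -16*V
-12506/n(267) = -12506/((-16*267)) = -12506/(-4272) = -12506*(-1/4272) = 6253/2136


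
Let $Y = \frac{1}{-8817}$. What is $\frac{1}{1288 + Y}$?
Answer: $\frac{8817}{11356295} \approx 0.0007764$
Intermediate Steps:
$Y = - \frac{1}{8817} \approx -0.00011342$
$\frac{1}{1288 + Y} = \frac{1}{1288 - \frac{1}{8817}} = \frac{1}{\frac{11356295}{8817}} = \frac{8817}{11356295}$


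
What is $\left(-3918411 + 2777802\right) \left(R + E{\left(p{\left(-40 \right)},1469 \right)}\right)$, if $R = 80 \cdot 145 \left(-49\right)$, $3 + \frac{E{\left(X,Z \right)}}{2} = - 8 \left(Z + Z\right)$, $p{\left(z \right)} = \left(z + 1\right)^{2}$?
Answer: $701946747126$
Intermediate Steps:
$p{\left(z \right)} = \left(1 + z\right)^{2}$
$E{\left(X,Z \right)} = -6 - 32 Z$ ($E{\left(X,Z \right)} = -6 + 2 \left(- 8 \left(Z + Z\right)\right) = -6 + 2 \left(- 8 \cdot 2 Z\right) = -6 + 2 \left(- 16 Z\right) = -6 - 32 Z$)
$R = -568400$ ($R = 11600 \left(-49\right) = -568400$)
$\left(-3918411 + 2777802\right) \left(R + E{\left(p{\left(-40 \right)},1469 \right)}\right) = \left(-3918411 + 2777802\right) \left(-568400 - 47014\right) = - 1140609 \left(-568400 - 47014\right) = \left(-1140609\right) \left(-615414\right) = 701946747126$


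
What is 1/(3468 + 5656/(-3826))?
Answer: 1913/6631456 ≈ 0.00028847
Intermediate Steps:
1/(3468 + 5656/(-3826)) = 1/(3468 + 5656*(-1/3826)) = 1/(3468 - 2828/1913) = 1/(6631456/1913) = 1913/6631456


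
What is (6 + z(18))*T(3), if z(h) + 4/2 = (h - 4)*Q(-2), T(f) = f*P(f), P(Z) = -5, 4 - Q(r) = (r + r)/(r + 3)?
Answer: -1740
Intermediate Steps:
Q(r) = 4 - 2*r/(3 + r) (Q(r) = 4 - (r + r)/(r + 3) = 4 - 2*r/(3 + r))
T(f) = -5*f (T(f) = f*(-5) = -5*f)
z(h) = -34 + 8*h (z(h) = -2 + (h - 4)*(2*(6 - 2)/(3 - 2)) = -2 + (-4 + h)*(2*4/1) = -2 + (-4 + h)*(2*1*4) = -2 + (-4 + h)*8 = -2 + (-32 + 8*h) = -34 + 8*h)
(6 + z(18))*T(3) = (6 + (-34 + 8*18))*(-5*3) = (6 + (-34 + 144))*(-15) = (6 + 110)*(-15) = 116*(-15) = -1740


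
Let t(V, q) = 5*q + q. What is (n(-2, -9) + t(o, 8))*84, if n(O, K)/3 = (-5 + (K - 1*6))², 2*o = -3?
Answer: 104832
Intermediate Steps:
o = -3/2 (o = (½)*(-3) = -3/2 ≈ -1.5000)
n(O, K) = 3*(-11 + K)² (n(O, K) = 3*(-5 + (K - 1*6))² = 3*(-5 + (K - 6))² = 3*(-5 + (-6 + K))² = 3*(-11 + K)²)
t(V, q) = 6*q
(n(-2, -9) + t(o, 8))*84 = (3*(-11 - 9)² + 6*8)*84 = (3*(-20)² + 48)*84 = (3*400 + 48)*84 = (1200 + 48)*84 = 1248*84 = 104832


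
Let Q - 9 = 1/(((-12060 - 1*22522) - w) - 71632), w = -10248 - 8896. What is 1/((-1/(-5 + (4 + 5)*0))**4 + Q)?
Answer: 10883750/97971039 ≈ 0.11109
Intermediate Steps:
w = -19144
Q = 783629/87070 (Q = 9 + 1/(((-12060 - 1*22522) - 1*(-19144)) - 71632) = 9 + 1/(((-12060 - 22522) + 19144) - 71632) = 9 + 1/((-34582 + 19144) - 71632) = 9 + 1/(-15438 - 71632) = 9 + 1/(-87070) = 9 - 1/87070 = 783629/87070 ≈ 9.0000)
1/((-1/(-5 + (4 + 5)*0))**4 + Q) = 1/((-1/(-5 + (4 + 5)*0))**4 + 783629/87070) = 1/((-1/(-5 + 9*0))**4 + 783629/87070) = 1/((-1/(-5 + 0))**4 + 783629/87070) = 1/((-1/(-5))**4 + 783629/87070) = 1/((-1*(-1/5))**4 + 783629/87070) = 1/((1/5)**4 + 783629/87070) = 1/(1/625 + 783629/87070) = 1/(97971039/10883750) = 10883750/97971039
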